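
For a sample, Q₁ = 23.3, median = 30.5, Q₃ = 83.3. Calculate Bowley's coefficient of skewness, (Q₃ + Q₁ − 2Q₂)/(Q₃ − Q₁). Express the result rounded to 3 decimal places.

0.760

numerator: Q₃ + Q₁ − 2Q₂ = 83.3 + 23.3 − 2×30.5 = 45.6000
denominator: Q₃ − Q₁ = 83.3 − 23.3 = 60.0000
Bowley skewness = 45.6000 / 60.0000 ≈ 0.760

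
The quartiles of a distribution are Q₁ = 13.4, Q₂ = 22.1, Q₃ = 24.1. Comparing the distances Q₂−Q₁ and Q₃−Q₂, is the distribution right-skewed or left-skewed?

Q₂ − Q₁ = 8.7;  Q₃ − Q₂ = 2.0
Q₂ − Q₁ > Q₃ − Q₂ ⇒ the lower half is more spread out ⇒ left-skewed.

left-skewed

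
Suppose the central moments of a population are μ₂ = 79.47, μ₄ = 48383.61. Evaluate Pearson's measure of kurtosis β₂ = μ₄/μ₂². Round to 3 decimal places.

7.661

μ₂² = 79.47² = 6315.48090
μ₄/μ₂² = 48383.61 / 6315.48090 = 7.66111
β₂ ≈ 7.661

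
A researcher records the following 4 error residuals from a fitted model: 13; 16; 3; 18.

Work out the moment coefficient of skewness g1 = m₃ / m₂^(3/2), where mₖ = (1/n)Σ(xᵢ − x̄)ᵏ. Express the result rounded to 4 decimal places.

-0.8449

x̄ = (13 + 16 + 3 + 18) / 4 = 12.5000
deviations (xᵢ − x̄): 0.5000, 3.5000, -9.5000, 5.5000
Σ(xᵢ − x̄)² = 133.0000 ⇒ m₂ = 133.0000/4 = 33.25000
Σ(xᵢ − x̄)³ = -648.0000 ⇒ m₃ = -648.0000/4 = -162.00000
m₂^(3/2) = 33.25000^(1.5) = 191.72885
g1 = m₃ / m₂^(3/2) = -162.00000 / 191.72885 ≈ -0.8449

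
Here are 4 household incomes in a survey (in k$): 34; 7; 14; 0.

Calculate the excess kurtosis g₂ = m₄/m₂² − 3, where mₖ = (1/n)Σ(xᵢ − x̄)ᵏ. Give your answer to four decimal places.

x̄ = 13.7500
Σ(xᵢ − x̄)² = 644.7500 ⇒ m₂ = 161.18750
Σ(xᵢ − x̄)⁴ = 205971.8281 ⇒ m₄ = 51492.95703
m₂² = 25981.41016
g₂ = m₄/m₂² − 3 = 1.98192 − 3 ≈ -1.0181

-1.0181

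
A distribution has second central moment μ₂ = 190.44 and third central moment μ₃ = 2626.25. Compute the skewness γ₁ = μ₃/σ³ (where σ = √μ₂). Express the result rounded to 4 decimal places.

σ = √μ₂ = √190.44 = 13.80000
σ³ = μ₂^(3/2) = 2628.07200
γ₁ = μ₃/σ³ = 2626.25 / 2628.07200 ≈ 0.9993

0.9993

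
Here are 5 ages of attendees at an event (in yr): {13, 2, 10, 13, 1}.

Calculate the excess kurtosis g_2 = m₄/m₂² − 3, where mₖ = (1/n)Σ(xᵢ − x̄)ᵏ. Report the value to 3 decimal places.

x̄ = 7.8000
Σ(xᵢ − x̄)² = 138.8000 ⇒ m₂ = 27.76000
Σ(xᵢ − x̄)⁴ = 4755.5360 ⇒ m₄ = 951.10720
m₂² = 770.61760
g_2 = m₄/m₂² − 3 = 1.23421 − 3 ≈ -1.766

-1.766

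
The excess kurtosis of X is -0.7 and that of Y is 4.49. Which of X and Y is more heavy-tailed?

Y

Higher excess kurtosis ⇒ heavier tails relative to the normal distribution.
-0.7 vs 4.49: the larger is 4.49, so Y has heavier tails. (Y is leptokurtic — heavier-than-normal tails; the other is platykurtic.)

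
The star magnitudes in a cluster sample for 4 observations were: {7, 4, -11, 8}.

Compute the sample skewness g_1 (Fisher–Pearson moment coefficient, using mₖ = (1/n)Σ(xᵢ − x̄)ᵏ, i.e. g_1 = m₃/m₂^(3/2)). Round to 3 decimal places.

x̄ = (7 + 4 - 11 + 8) / 4 = 2.0000
deviations (xᵢ − x̄): 5.0000, 2.0000, -13.0000, 6.0000
Σ(xᵢ − x̄)² = 234.0000 ⇒ m₂ = 234.0000/4 = 58.50000
Σ(xᵢ − x̄)³ = -1848.0000 ⇒ m₃ = -1848.0000/4 = -462.00000
m₂^(3/2) = 58.50000^(1.5) = 447.43896
g_1 = m₃ / m₂^(3/2) = -462.00000 / 447.43896 ≈ -1.033

-1.033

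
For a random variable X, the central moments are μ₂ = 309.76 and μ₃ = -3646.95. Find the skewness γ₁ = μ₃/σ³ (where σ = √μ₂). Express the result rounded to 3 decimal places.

-0.669

σ = √μ₂ = √309.76 = 17.60000
σ³ = μ₂^(3/2) = 5451.77600
γ₁ = μ₃/σ³ = -3646.95 / 5451.77600 ≈ -0.669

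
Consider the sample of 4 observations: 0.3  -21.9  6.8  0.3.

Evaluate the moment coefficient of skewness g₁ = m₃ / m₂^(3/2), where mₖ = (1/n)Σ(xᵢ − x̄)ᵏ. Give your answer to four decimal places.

x̄ = (0.3 - 21.9 + 6.8 + 0.3) / 4 = -3.6250
deviations (xᵢ − x̄): 3.9250, -18.2750, 10.4250, 3.9250
Σ(xᵢ − x̄)² = 473.4675 ⇒ m₂ = 473.4675/4 = 118.36687
Σ(xᵢ − x̄)³ = -4849.4749 ⇒ m₃ = -4849.4749/4 = -1212.36872
m₂^(3/2) = 118.36687^(1.5) = 1287.79067
g₁ = m₃ / m₂^(3/2) = -1212.36872 / 1287.79067 ≈ -0.9414

-0.9414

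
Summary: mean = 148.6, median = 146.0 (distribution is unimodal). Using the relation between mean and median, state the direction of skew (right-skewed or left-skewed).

right-skewed

mean − median = 148.6 − 146.0 = 2.6
mean > median ⇒ the longer tail is on the right ⇒ right-skewed (positively skewed).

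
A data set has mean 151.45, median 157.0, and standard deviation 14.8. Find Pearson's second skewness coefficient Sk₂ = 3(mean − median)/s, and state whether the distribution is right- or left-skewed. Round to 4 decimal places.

Sk₂ = 3(151.45 − 157.0) / 14.8 = 3 × -5.5500 / 14.8
    = -16.6500 / 14.8 ≈ -1.1250
Sk₂ < 0 ⇒ mean < median ⇒ left-skewed (negative skew).

-1.1250, left-skewed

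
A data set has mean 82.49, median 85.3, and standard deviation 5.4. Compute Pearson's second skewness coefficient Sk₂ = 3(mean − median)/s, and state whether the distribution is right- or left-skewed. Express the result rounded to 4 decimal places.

Sk₂ = 3(82.49 − 85.3) / 5.4 = 3 × -2.8100 / 5.4
    = -8.4300 / 5.4 ≈ -1.5611
Sk₂ < 0 ⇒ mean < median ⇒ left-skewed (negative skew).

-1.5611, left-skewed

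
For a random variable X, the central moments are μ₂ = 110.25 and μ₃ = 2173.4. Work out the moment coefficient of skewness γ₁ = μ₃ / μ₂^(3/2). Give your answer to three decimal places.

1.877

σ = √μ₂ = √110.25 = 10.50000
σ³ = μ₂^(3/2) = 1157.62500
γ₁ = μ₃/σ³ = 2173.4 / 1157.62500 ≈ 1.877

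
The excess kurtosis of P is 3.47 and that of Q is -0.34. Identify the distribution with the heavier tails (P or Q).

Higher excess kurtosis ⇒ heavier tails relative to the normal distribution.
3.47 vs -0.34: the larger is 3.47, so P has heavier tails. (P is leptokurtic — heavier-than-normal tails; the other is platykurtic.)

P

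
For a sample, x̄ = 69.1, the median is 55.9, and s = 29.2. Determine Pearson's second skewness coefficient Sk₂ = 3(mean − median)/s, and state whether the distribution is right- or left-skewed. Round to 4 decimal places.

Sk₂ = 3(69.1 − 55.9) / 29.2 = 3 × 13.2000 / 29.2
    = 39.6000 / 29.2 ≈ 1.3562
Sk₂ > 0 ⇒ mean > median ⇒ right-skewed (positive skew).

1.3562, right-skewed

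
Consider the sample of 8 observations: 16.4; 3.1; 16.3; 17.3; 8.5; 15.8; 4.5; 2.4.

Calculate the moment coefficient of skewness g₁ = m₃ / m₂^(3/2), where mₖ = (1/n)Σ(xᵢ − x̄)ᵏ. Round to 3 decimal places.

x̄ = (16.4 + 3.1 + 16.3 + 17.3 + 8.5 + 15.8 + 4.5 + 2.4) / 8 = 10.5375
deviations (xᵢ − x̄): 5.8625, -7.4375, 5.7625, 6.7625, -2.0375, 5.2625, -6.0375, -8.1375
Σ(xᵢ − x̄)² = 303.1388 ⇒ m₂ = 303.1388/8 = 37.89234
Σ(xᵢ − x̄)³ = -330.9685 ⇒ m₃ = -330.9685/8 = -41.37107
m₂^(3/2) = 37.89234^(1.5) = 233.25298
g₁ = m₃ / m₂^(3/2) = -41.37107 / 233.25298 ≈ -0.177

-0.177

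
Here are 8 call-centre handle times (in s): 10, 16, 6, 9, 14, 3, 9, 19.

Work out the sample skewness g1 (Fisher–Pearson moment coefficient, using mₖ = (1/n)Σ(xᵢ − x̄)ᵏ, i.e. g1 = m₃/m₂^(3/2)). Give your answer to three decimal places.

0.162

x̄ = (10 + 16 + 6 + 9 + 14 + 3 + 9 + 19) / 8 = 10.7500
deviations (xᵢ − x̄): -0.7500, 5.2500, -4.7500, -1.7500, 3.2500, -7.7500, -1.7500, 8.2500
Σ(xᵢ − x̄)² = 195.5000 ⇒ m₂ = 195.5000/8 = 24.43750
Σ(xᵢ − x̄)³ = 156.7500 ⇒ m₃ = 156.7500/8 = 19.59375
m₂^(3/2) = 24.43750^(1.5) = 120.80507
g1 = m₃ / m₂^(3/2) = 19.59375 / 120.80507 ≈ 0.162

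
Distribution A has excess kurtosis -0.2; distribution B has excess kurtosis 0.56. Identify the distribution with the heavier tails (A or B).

Higher excess kurtosis ⇒ heavier tails relative to the normal distribution.
-0.2 vs 0.56: the larger is 0.56, so B has heavier tails. (B is leptokurtic — heavier-than-normal tails; the other is platykurtic.)

B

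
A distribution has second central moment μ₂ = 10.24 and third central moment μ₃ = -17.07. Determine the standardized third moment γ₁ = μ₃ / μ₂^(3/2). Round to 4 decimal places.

σ = √μ₂ = √10.24 = 3.20000
σ³ = μ₂^(3/2) = 32.76800
γ₁ = μ₃/σ³ = -17.07 / 32.76800 ≈ -0.5209

-0.5209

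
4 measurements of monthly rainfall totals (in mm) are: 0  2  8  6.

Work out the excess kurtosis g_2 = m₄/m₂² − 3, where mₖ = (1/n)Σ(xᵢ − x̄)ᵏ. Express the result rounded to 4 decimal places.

-1.6400

x̄ = 4.0000
Σ(xᵢ − x̄)² = 40.0000 ⇒ m₂ = 10.00000
Σ(xᵢ − x̄)⁴ = 544.0000 ⇒ m₄ = 136.00000
m₂² = 100.00000
g_2 = m₄/m₂² − 3 = 1.36000 − 3 ≈ -1.6400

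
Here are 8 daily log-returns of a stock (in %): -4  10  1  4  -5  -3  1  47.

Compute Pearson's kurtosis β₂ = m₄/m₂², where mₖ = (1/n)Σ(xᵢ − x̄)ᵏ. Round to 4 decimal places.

x̄ = 6.3750
Σ(xᵢ − x̄)² = 2051.8750 ⇒ m₂ = 256.48438
Σ(xᵢ − x̄)⁴ = 2761716.2441 ⇒ m₄ = 345214.53052
m₂² = 65784.23462
β₂ = m₄/m₂² = 345214.53052 / 65784.23462 ≈ 5.2477

5.2477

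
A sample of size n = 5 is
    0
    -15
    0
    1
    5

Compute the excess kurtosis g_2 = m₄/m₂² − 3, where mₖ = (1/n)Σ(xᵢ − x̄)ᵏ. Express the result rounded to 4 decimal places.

-0.0452

x̄ = -1.8000
Σ(xᵢ − x̄)² = 234.8000 ⇒ m₂ = 46.96000
Σ(xᵢ − x̄)⁴ = 32580.1760 ⇒ m₄ = 6516.03520
m₂² = 2205.24160
g_2 = m₄/m₂² − 3 = 2.95479 − 3 ≈ -0.0452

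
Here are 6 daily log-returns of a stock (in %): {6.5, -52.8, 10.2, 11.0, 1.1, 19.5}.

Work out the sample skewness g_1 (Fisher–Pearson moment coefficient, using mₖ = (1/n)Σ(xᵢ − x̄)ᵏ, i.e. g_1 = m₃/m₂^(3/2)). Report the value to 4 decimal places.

x̄ = (6.5 - 52.8 + 10.2 + 11.0 + 1.1 + 19.5) / 6 = -0.7500
deviations (xᵢ − x̄): 7.2500, -52.0500, 10.9500, 11.7500, 1.8500, 20.2500
Σ(xᵢ − x̄)² = 3433.2150 ⇒ m₂ = 3433.2150/6 = 572.20250
Σ(xᵢ − x̄)³ = -129387.6480 ⇒ m₃ = -129387.6480/6 = -21564.60800
m₂^(3/2) = 572.20250^(1.5) = 13687.51558
g_1 = m₃ / m₂^(3/2) = -21564.60800 / 13687.51558 ≈ -1.5755

-1.5755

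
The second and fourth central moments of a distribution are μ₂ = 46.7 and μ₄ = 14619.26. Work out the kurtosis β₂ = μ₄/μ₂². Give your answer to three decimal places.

μ₂² = 46.7² = 2180.89000
μ₄/μ₂² = 14619.26 / 2180.89000 = 6.70335
β₂ ≈ 6.703

6.703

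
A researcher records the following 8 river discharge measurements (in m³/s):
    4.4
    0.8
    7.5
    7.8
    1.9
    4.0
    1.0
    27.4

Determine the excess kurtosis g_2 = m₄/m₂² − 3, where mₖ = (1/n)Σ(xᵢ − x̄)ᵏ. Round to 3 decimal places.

2.111

x̄ = 6.8500
Σ(xᵢ − x̄)² = 533.0800 ⇒ m₂ = 66.63500
Σ(xᵢ − x̄)⁴ = 181553.6945 ⇒ m₄ = 22694.21182
m₂² = 4440.22322
g_2 = m₄/m₂² − 3 = 5.11105 − 3 ≈ 2.111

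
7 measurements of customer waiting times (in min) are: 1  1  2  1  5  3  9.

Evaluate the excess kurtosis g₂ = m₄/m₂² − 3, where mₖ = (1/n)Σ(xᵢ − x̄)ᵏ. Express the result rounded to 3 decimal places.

0.141

x̄ = 3.1429
Σ(xᵢ − x̄)² = 52.8571 ⇒ m₂ = 7.55102
Σ(xᵢ − x̄)⁴ = 1253.7668 ⇒ m₄ = 179.10954
m₂² = 57.01791
g₂ = m₄/m₂² − 3 = 3.14129 − 3 ≈ 0.141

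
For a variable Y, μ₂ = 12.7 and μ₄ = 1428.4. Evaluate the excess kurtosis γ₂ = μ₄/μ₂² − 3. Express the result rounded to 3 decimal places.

μ₂² = 12.7² = 161.29000
μ₄/μ₂² = 1428.4 / 161.29000 = 8.85610
γ₂ = 8.85610 − 3 ≈ 5.856

5.856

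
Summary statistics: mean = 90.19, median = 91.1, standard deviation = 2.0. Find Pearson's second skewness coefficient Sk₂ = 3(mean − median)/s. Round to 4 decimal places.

-1.3650

Sk₂ = 3(90.19 − 91.1) / 2.0 = 3 × -0.9100 / 2.0
    = -2.7300 / 2.0 ≈ -1.3650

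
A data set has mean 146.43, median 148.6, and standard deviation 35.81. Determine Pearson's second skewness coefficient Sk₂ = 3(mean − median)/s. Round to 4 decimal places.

Sk₂ = 3(146.43 − 148.6) / 35.81 = 3 × -2.1700 / 35.81
    = -6.5100 / 35.81 ≈ -0.1818

-0.1818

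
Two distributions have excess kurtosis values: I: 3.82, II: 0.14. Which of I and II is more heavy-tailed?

I

Higher excess kurtosis ⇒ heavier tails relative to the normal distribution.
3.82 vs 0.14: the larger is 3.82, so I has heavier tails.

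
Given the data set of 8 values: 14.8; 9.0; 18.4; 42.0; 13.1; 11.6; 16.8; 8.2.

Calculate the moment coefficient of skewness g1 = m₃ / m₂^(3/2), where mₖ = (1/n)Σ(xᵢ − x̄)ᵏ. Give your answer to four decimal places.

x̄ = (14.8 + 9.0 + 18.4 + 42.0 + 13.1 + 11.6 + 16.8 + 8.2) / 8 = 16.7375
deviations (xᵢ − x̄): -1.9375, -7.7375, 1.6625, 25.2625, -3.6375, -5.1375, 0.0625, -8.5375
Σ(xᵢ − x̄)² = 817.0988 ⇒ m₂ = 817.0988/8 = 102.13734
Σ(xᵢ − x̄)³ = 14850.4430 ⇒ m₃ = 14850.4430/8 = 1856.30537
m₂^(3/2) = 102.13734^(1.5) = 1032.23086
g1 = m₃ / m₂^(3/2) = 1856.30537 / 1032.23086 ≈ 1.7983

1.7983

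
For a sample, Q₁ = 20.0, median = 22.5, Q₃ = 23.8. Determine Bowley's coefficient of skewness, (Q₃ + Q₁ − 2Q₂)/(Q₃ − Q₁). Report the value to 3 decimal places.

numerator: Q₃ + Q₁ − 2Q₂ = 23.8 + 20.0 − 2×22.5 = -1.2000
denominator: Q₃ − Q₁ = 23.8 − 20.0 = 3.8000
Bowley skewness = -1.2000 / 3.8000 ≈ -0.316

-0.316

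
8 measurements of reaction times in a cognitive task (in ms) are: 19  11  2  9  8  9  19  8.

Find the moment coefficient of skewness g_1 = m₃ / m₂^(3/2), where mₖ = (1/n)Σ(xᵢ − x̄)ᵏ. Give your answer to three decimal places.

0.386

x̄ = (19 + 11 + 2 + 9 + 8 + 9 + 19 + 8) / 8 = 10.6250
deviations (xᵢ − x̄): 8.3750, 0.3750, -8.6250, -1.6250, -2.6250, -1.6250, 8.3750, -2.6250
Σ(xᵢ − x̄)² = 233.8750 ⇒ m₂ = 233.8750/8 = 29.23438
Σ(xᵢ − x̄)³ = 488.5313 ⇒ m₃ = 488.5313/8 = 61.06641
m₂^(3/2) = 29.23438^(1.5) = 158.06682
g_1 = m₃ / m₂^(3/2) = 61.06641 / 158.06682 ≈ 0.386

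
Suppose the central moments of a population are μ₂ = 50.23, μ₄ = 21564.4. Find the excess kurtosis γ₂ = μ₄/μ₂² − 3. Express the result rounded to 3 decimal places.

μ₂² = 50.23² = 2523.05290
μ₄/μ₂² = 21564.4 / 2523.05290 = 8.54695
γ₂ = 8.54695 − 3 ≈ 5.547

5.547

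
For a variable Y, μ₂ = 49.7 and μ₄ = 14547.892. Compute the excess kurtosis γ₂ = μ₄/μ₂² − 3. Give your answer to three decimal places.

μ₂² = 49.7² = 2470.09000
μ₄/μ₂² = 14547.892 / 2470.09000 = 5.88962
γ₂ = 5.88962 − 3 ≈ 2.890

2.890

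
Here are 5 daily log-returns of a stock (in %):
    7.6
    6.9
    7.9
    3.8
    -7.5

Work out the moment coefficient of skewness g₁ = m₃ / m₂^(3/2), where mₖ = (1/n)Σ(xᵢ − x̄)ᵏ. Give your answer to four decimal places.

-1.2867

x̄ = (7.6 + 6.9 + 7.9 + 3.8 - 7.5) / 5 = 3.7400
deviations (xᵢ − x̄): 3.8600, 3.1600, 4.1600, 0.0600, -11.2400
Σ(xᵢ − x̄)² = 168.5320 ⇒ m₂ = 168.5320/5 = 33.70640
Σ(xᵢ − x̄)³ = -1258.9762 ⇒ m₃ = -1258.9762/5 = -251.79523
m₂^(3/2) = 33.70640^(1.5) = 195.68996
g₁ = m₃ / m₂^(3/2) = -251.79523 / 195.68996 ≈ -1.2867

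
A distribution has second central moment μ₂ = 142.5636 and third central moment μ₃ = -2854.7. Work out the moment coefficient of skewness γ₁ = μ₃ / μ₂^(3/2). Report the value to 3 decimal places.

-1.677

σ = √μ₂ = √142.5636 = 11.94000
σ³ = μ₂^(3/2) = 1702.20938
γ₁ = μ₃/σ³ = -2854.7 / 1702.20938 ≈ -1.677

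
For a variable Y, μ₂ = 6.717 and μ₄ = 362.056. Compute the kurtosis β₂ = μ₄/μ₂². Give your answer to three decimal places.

μ₂² = 6.717² = 45.11809
μ₄/μ₂² = 362.056 / 45.11809 = 8.02463
β₂ ≈ 8.025

8.025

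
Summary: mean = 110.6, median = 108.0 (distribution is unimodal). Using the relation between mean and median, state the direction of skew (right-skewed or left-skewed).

mean − median = 110.6 − 108.0 = 2.6
mean > median ⇒ the longer tail is on the right ⇒ right-skewed (positively skewed).

right-skewed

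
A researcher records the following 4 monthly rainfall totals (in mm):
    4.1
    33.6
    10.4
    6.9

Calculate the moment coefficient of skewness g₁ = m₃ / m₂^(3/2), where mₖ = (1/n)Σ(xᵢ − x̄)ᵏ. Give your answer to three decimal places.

x̄ = (4.1 + 33.6 + 10.4 + 6.9) / 4 = 13.7500
deviations (xᵢ − x̄): -9.6500, 19.8500, -3.3500, -6.8500
Σ(xᵢ − x̄)² = 545.2900 ⇒ m₂ = 545.2900/4 = 136.32250
Σ(xᵢ − x̄)³ = 6563.7000 ⇒ m₃ = 6563.7000/4 = 1640.92500
m₂^(3/2) = 136.32250^(1.5) = 1591.66370
g₁ = m₃ / m₂^(3/2) = 1640.92500 / 1591.66370 ≈ 1.031

1.031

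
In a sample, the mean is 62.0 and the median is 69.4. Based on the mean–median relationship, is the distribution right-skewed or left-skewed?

mean − median = 62.0 − 69.4 = -7.4
mean < median ⇒ the longer tail is on the left ⇒ left-skewed (negatively skewed).

left-skewed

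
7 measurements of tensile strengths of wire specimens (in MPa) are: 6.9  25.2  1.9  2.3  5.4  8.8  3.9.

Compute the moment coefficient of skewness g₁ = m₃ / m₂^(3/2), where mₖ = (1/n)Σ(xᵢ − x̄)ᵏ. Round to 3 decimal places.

x̄ = (6.9 + 25.2 + 1.9 + 2.3 + 5.4 + 8.8 + 3.9) / 7 = 7.7714
deviations (xᵢ − x̄): -0.8714, 17.4286, -5.8714, -5.4714, -2.3714, 1.0286, -3.8714
Σ(xᵢ − x̄)² = 390.5943 ⇒ m₂ = 390.5943/7 = 55.79918
Σ(xᵢ − x̄)³ = 4856.8777 ⇒ m₃ = 4856.8777/7 = 693.83967
m₂^(3/2) = 55.79918^(1.5) = 416.81349
g₁ = m₃ / m₂^(3/2) = 693.83967 / 416.81349 ≈ 1.665

1.665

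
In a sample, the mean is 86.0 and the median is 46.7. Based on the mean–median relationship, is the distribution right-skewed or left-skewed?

mean − median = 86.0 − 46.7 = 39.3
mean > median ⇒ the longer tail is on the right ⇒ right-skewed (positively skewed).

right-skewed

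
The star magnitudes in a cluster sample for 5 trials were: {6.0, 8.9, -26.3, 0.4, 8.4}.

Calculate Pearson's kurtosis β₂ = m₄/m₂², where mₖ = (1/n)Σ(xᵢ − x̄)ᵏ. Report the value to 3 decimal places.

x̄ = -0.5200
Σ(xᵢ − x̄)² = 876.2680 ⇒ m₂ = 175.25360
Σ(xᵢ − x̄)⁴ = 457717.1365 ⇒ m₄ = 91543.42731
m₂² = 30713.82431
β₂ = m₄/m₂² = 91543.42731 / 30713.82431 ≈ 2.981

2.981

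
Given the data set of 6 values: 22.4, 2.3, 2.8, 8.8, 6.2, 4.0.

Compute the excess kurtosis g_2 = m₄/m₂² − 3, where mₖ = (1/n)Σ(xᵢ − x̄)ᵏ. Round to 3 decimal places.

0.493

x̄ = 7.7500
Σ(xᵢ − x̄)² = 286.3950 ⇒ m₂ = 47.73250
Σ(xᵢ − x̄)⁴ = 47750.1699 ⇒ m₄ = 7958.36166
m₂² = 2278.39156
g_2 = m₄/m₂² − 3 = 3.49297 − 3 ≈ 0.493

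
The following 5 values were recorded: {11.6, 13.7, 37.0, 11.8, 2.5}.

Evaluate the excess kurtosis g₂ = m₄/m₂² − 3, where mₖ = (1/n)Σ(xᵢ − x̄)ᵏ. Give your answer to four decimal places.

-0.1778

x̄ = 15.3200
Σ(xᵢ − x̄)² = 663.2280 ⇒ m₂ = 132.64560
Σ(xᵢ − x̄)⁴ = 248284.6787 ⇒ m₄ = 49656.93574
m₂² = 17594.85520
g₂ = m₄/m₂² − 3 = 2.82224 − 3 ≈ -0.1778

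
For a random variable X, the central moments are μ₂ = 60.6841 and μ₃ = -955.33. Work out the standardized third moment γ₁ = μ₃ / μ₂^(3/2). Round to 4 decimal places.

-2.0209

σ = √μ₂ = √60.6841 = 7.79000
σ³ = μ₂^(3/2) = 472.72914
γ₁ = μ₃/σ³ = -955.33 / 472.72914 ≈ -2.0209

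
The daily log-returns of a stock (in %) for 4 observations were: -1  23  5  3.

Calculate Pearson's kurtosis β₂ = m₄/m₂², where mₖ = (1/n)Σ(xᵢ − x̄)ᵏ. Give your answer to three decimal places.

x̄ = 7.5000
Σ(xᵢ − x̄)² = 339.0000 ⇒ m₂ = 84.75000
Σ(xᵢ − x̄)⁴ = 63389.2500 ⇒ m₄ = 15847.31250
m₂² = 7182.56250
β₂ = m₄/m₂² = 15847.31250 / 7182.56250 ≈ 2.206

2.206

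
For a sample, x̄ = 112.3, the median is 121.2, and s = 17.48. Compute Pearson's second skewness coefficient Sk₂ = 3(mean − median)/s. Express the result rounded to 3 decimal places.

Sk₂ = 3(112.3 − 121.2) / 17.48 = 3 × -8.9000 / 17.48
    = -26.7000 / 17.48 ≈ -1.527

-1.527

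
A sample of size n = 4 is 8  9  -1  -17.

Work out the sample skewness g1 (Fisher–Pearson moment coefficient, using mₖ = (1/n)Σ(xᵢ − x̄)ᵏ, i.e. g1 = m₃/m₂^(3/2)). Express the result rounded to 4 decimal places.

-0.7384

x̄ = (8 + 9 - 1 - 17) / 4 = -0.2500
deviations (xᵢ − x̄): 8.2500, 9.2500, -0.7500, -16.7500
Σ(xᵢ − x̄)² = 434.7500 ⇒ m₂ = 434.7500/4 = 108.68750
Σ(xᵢ − x̄)³ = -3346.8750 ⇒ m₃ = -3346.8750/4 = -836.71875
m₂^(3/2) = 108.68750^(1.5) = 1133.10303
g1 = m₃ / m₂^(3/2) = -836.71875 / 1133.10303 ≈ -0.7384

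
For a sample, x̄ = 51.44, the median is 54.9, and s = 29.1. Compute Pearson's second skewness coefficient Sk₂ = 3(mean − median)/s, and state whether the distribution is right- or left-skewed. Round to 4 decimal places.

Sk₂ = 3(51.44 − 54.9) / 29.1 = 3 × -3.4600 / 29.1
    = -10.3800 / 29.1 ≈ -0.3567
Sk₂ < 0 ⇒ mean < median ⇒ left-skewed (negative skew).

-0.3567, left-skewed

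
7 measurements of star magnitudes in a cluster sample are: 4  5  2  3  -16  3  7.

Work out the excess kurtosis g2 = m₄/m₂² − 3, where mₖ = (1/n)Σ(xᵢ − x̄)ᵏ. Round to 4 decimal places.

x̄ = 1.1429
Σ(xᵢ − x̄)² = 358.8571 ⇒ m₂ = 51.26531
Σ(xᵢ − x̄)⁴ = 87853.2362 ⇒ m₄ = 12550.46231
m₂² = 2628.13161
g2 = m₄/m₂² − 3 = 4.77543 − 3 ≈ 1.7754

1.7754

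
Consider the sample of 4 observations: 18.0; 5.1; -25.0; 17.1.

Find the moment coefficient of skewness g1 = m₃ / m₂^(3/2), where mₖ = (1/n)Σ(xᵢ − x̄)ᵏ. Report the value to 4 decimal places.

x̄ = (18.0 + 5.1 - 25.0 + 17.1) / 4 = 3.8000
deviations (xᵢ − x̄): 14.2000, 1.3000, -28.8000, 13.3000
Σ(xᵢ − x̄)² = 1209.6600 ⇒ m₂ = 1209.6600/4 = 302.41500
Σ(xᵢ − x̄)³ = -18669.7500 ⇒ m₃ = -18669.7500/4 = -4667.43750
m₂^(3/2) = 302.41500^(1.5) = 5259.02207
g1 = m₃ / m₂^(3/2) = -4667.43750 / 5259.02207 ≈ -0.8875

-0.8875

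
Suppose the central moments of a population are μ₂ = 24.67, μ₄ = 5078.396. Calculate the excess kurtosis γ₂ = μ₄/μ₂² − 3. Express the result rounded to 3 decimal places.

μ₂² = 24.67² = 608.60890
μ₄/μ₂² = 5078.396 / 608.60890 = 8.34427
γ₂ = 8.34427 − 3 ≈ 5.344

5.344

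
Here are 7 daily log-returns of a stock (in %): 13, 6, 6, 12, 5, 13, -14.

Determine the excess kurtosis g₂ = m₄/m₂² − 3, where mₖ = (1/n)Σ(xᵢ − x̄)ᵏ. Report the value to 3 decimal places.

x̄ = 5.8571
Σ(xᵢ − x̄)² = 534.8571 ⇒ m₂ = 76.40816
Σ(xᵢ − x̄)⁴ = 162107.9300 ⇒ m₄ = 23158.27572
m₂² = 5838.20741
g₂ = m₄/m₂² − 3 = 3.96668 − 3 ≈ 0.967

0.967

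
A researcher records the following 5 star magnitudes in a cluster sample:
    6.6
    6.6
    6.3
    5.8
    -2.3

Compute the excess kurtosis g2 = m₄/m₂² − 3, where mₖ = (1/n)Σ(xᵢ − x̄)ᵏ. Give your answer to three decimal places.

x̄ = 4.6000
Σ(xᵢ − x̄)² = 59.9400 ⇒ m₂ = 11.98800
Σ(xᵢ − x̄)⁴ = 2309.1378 ⇒ m₄ = 461.82756
m₂² = 143.71214
g2 = m₄/m₂² − 3 = 3.21356 − 3 ≈ 0.214

0.214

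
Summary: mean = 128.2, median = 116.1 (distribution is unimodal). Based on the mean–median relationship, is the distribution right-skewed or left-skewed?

mean − median = 128.2 − 116.1 = 12.1
mean > median ⇒ the longer tail is on the right ⇒ right-skewed (positively skewed).

right-skewed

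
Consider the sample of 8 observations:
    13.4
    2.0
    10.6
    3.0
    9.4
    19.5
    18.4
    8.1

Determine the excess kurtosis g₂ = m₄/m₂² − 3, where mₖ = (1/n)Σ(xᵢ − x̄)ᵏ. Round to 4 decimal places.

-1.1669

x̄ = 10.5500
Σ(xᵢ − x̄)² = 287.2800 ⇒ m₂ = 35.91000
Σ(xᵢ − x̄)⁴ = 18910.7575 ⇒ m₄ = 2363.84469
m₂² = 1289.52810
g₂ = m₄/m₂² − 3 = 1.83311 − 3 ≈ -1.1669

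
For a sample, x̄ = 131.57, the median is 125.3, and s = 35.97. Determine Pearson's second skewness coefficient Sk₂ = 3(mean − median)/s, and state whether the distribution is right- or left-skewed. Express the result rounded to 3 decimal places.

Sk₂ = 3(131.57 − 125.3) / 35.97 = 3 × 6.2700 / 35.97
    = 18.8100 / 35.97 ≈ 0.523
Sk₂ > 0 ⇒ mean > median ⇒ right-skewed (positive skew).

0.523, right-skewed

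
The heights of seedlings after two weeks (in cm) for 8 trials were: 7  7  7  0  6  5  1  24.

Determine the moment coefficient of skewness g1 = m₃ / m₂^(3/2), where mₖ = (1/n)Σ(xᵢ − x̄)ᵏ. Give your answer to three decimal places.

1.612

x̄ = (7 + 7 + 7 + 0 + 6 + 5 + 1 + 24) / 8 = 7.1250
deviations (xᵢ − x̄): -0.1250, -0.1250, -0.1250, -7.1250, -1.1250, -2.1250, -6.1250, 16.8750
Σ(xᵢ − x̄)² = 378.8750 ⇒ m₂ = 378.8750/8 = 47.35938
Σ(xᵢ − x̄)³ = 4202.9063 ⇒ m₃ = 4202.9063/8 = 525.36328
m₂^(3/2) = 47.35938^(1.5) = 325.91845
g1 = m₃ / m₂^(3/2) = 525.36328 / 325.91845 ≈ 1.612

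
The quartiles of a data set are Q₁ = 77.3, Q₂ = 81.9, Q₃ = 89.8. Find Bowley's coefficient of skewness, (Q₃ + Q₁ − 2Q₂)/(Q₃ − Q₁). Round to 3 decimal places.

numerator: Q₃ + Q₁ − 2Q₂ = 89.8 + 77.3 − 2×81.9 = 3.3000
denominator: Q₃ − Q₁ = 89.8 − 77.3 = 12.5000
Bowley skewness = 3.3000 / 12.5000 ≈ 0.264

0.264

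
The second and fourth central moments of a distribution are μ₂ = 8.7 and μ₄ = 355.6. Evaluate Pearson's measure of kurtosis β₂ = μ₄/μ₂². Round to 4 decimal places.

μ₂² = 8.7² = 75.69000
μ₄/μ₂² = 355.6 / 75.69000 = 4.69811
β₂ ≈ 4.6981

4.6981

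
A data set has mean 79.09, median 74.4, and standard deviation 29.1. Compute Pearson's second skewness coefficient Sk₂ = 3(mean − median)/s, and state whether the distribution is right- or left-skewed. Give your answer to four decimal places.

0.4835, right-skewed

Sk₂ = 3(79.09 − 74.4) / 29.1 = 3 × 4.6900 / 29.1
    = 14.0700 / 29.1 ≈ 0.4835
Sk₂ > 0 ⇒ mean > median ⇒ right-skewed (positive skew).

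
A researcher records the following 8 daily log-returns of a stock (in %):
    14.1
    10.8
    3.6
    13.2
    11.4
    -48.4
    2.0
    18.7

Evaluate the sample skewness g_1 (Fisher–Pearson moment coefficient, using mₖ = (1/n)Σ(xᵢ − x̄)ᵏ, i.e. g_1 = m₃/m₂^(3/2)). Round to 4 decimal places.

-1.9883

x̄ = (14.1 + 10.8 + 3.6 + 13.2 + 11.4 - 48.4 + 2.0 + 18.7) / 8 = 3.1750
deviations (xᵢ − x̄): 10.9250, 7.6250, 0.4250, 10.0250, 8.2250, -51.5750, -1.1750, 15.5250
Σ(xᵢ − x̄)² = 3248.2150 ⇒ m₂ = 3248.2150/8 = 406.02687
Σ(xᵢ − x̄)³ = -130136.8957 ⇒ m₃ = -130136.8957/8 = -16267.11197
m₂^(3/2) = 406.02687^(1.5) = 8181.48561
g_1 = m₃ / m₂^(3/2) = -16267.11197 / 8181.48561 ≈ -1.9883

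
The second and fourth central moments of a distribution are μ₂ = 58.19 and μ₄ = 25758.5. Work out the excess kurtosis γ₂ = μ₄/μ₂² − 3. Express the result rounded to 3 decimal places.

4.607

μ₂² = 58.19² = 3386.07610
μ₄/μ₂² = 25758.5 / 3386.07610 = 7.60718
γ₂ = 7.60718 − 3 ≈ 4.607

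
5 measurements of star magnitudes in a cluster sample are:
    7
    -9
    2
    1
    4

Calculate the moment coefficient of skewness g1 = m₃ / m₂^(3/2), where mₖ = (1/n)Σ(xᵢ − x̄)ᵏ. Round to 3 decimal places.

x̄ = (7 - 9 + 2 + 1 + 4) / 5 = 1.0000
deviations (xᵢ − x̄): 6.0000, -10.0000, 1.0000, 0.0000, 3.0000
Σ(xᵢ − x̄)² = 146.0000 ⇒ m₂ = 146.0000/5 = 29.20000
Σ(xᵢ − x̄)³ = -756.0000 ⇒ m₃ = -756.0000/5 = -151.20000
m₂^(3/2) = 29.20000^(1.5) = 157.78811
g1 = m₃ / m₂^(3/2) = -151.20000 / 157.78811 ≈ -0.958

-0.958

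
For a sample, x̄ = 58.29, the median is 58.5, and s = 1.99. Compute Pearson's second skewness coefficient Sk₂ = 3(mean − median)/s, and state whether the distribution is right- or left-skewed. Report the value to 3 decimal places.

Sk₂ = 3(58.29 − 58.5) / 1.99 = 3 × -0.2100 / 1.99
    = -0.6300 / 1.99 ≈ -0.317
Sk₂ < 0 ⇒ mean < median ⇒ left-skewed (negative skew).

-0.317, left-skewed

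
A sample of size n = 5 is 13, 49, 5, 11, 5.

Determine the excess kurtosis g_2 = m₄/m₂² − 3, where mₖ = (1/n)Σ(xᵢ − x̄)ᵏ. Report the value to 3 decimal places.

0.066

x̄ = 16.6000
Σ(xᵢ − x̄)² = 1363.2000 ⇒ m₂ = 272.64000
Σ(xᵢ − x̄)⁴ = 1139360.2560 ⇒ m₄ = 227872.05120
m₂² = 74332.56960
g_2 = m₄/m₂² − 3 = 3.06557 − 3 ≈ 0.066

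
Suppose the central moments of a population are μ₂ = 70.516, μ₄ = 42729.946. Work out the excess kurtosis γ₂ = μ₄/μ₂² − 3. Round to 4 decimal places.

μ₂² = 70.516² = 4972.50626
μ₄/μ₂² = 42729.946 / 4972.50626 = 8.59324
γ₂ = 8.59324 − 3 ≈ 5.5932

5.5932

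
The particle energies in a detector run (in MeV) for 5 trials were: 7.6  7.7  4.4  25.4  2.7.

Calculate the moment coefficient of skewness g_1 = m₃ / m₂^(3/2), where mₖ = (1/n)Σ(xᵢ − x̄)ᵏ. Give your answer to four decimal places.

x̄ = (7.6 + 7.7 + 4.4 + 25.4 + 2.7) / 5 = 9.5600
deviations (xᵢ − x̄): -1.9600, -1.8600, -5.1600, 15.8400, -6.8600
Σ(xᵢ − x̄)² = 331.8920 ⇒ m₂ = 331.8920/5 = 66.37840
Σ(xᵢ − x̄)³ = 3500.1634 ⇒ m₃ = 3500.1634/5 = 700.03267
m₂^(3/2) = 66.37840^(1.5) = 540.80434
g_1 = m₃ / m₂^(3/2) = 700.03267 / 540.80434 ≈ 1.2944

1.2944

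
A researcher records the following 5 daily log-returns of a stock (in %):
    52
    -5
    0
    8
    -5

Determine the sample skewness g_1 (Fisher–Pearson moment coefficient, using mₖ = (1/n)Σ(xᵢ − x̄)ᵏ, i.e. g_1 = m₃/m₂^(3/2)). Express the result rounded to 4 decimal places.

x̄ = (52 - 5 + 0 + 8 - 5) / 5 = 10.0000
deviations (xᵢ − x̄): 42.0000, -15.0000, -10.0000, -2.0000, -15.0000
Σ(xᵢ − x̄)² = 2318.0000 ⇒ m₂ = 2318.0000/5 = 463.60000
Σ(xᵢ − x̄)³ = 66330.0000 ⇒ m₃ = 66330.0000/5 = 13266.00000
m₂^(3/2) = 463.60000^(1.5) = 9981.94427
g_1 = m₃ / m₂^(3/2) = 13266.00000 / 9981.94427 ≈ 1.3290

1.3290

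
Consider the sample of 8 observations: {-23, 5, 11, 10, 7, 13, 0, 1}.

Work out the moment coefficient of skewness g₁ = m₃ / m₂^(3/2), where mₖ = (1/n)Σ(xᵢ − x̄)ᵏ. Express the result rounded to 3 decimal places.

-1.585

x̄ = (-23 + 5 + 11 + 10 + 7 + 13 + 0 + 1) / 8 = 3.0000
deviations (xᵢ − x̄): -26.0000, 2.0000, 8.0000, 7.0000, 4.0000, 10.0000, -3.0000, -2.0000
Σ(xᵢ − x̄)² = 922.0000 ⇒ m₂ = 922.0000/8 = 115.25000
Σ(xᵢ − x̄)³ = -15684.0000 ⇒ m₃ = -15684.0000/8 = -1960.50000
m₂^(3/2) = 115.25000^(1.5) = 1237.26122
g₁ = m₃ / m₂^(3/2) = -1960.50000 / 1237.26122 ≈ -1.585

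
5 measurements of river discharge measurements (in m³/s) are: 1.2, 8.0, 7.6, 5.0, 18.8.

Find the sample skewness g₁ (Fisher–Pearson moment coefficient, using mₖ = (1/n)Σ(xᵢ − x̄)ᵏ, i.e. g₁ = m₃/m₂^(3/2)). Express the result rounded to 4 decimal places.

x̄ = (1.2 + 8.0 + 7.6 + 5.0 + 18.8) / 5 = 8.1200
deviations (xᵢ − x̄): -6.9200, -0.1200, -0.5200, -3.1200, 10.6800
Σ(xᵢ − x̄)² = 171.9680 ⇒ m₂ = 171.9680/5 = 34.39360
Σ(xᵢ − x̄)³ = 856.2989 ⇒ m₃ = 856.2989/5 = 171.25978
m₂^(3/2) = 34.39360^(1.5) = 201.70490
g₁ = m₃ / m₂^(3/2) = 171.25978 / 201.70490 ≈ 0.8491

0.8491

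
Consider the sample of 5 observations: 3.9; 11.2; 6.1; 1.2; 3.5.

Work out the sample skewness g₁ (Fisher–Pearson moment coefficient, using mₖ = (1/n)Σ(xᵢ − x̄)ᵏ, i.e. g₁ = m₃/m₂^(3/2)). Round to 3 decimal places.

x̄ = (3.9 + 11.2 + 6.1 + 1.2 + 3.5) / 5 = 5.1800
deviations (xᵢ − x̄): -1.2800, 6.0200, 0.9200, -3.9800, -1.6800
Σ(xᵢ − x̄)² = 57.3880 ⇒ m₂ = 57.3880/5 = 11.47760
Σ(xᵢ − x̄)³ = 149.0623 ⇒ m₃ = 149.0623/5 = 29.81246
m₂^(3/2) = 11.47760^(1.5) = 38.88451
g₁ = m₃ / m₂^(3/2) = 29.81246 / 38.88451 ≈ 0.767

0.767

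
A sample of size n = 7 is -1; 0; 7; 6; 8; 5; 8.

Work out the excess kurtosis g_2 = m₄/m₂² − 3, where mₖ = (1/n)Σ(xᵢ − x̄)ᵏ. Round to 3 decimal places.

-1.166

x̄ = 4.7143
Σ(xᵢ − x̄)² = 83.4286 ⇒ m₂ = 11.91837
Σ(xᵢ − x̄)⁴ = 1823.2886 ⇒ m₄ = 260.46980
m₂² = 142.04748
g_2 = m₄/m₂² − 3 = 1.83368 − 3 ≈ -1.166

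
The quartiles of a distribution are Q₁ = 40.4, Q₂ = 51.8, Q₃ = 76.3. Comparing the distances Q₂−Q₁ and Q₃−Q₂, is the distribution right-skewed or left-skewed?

right-skewed

Q₂ − Q₁ = 11.4;  Q₃ − Q₂ = 24.5
Q₃ − Q₂ > Q₂ − Q₁ ⇒ the upper half is more spread out ⇒ right-skewed.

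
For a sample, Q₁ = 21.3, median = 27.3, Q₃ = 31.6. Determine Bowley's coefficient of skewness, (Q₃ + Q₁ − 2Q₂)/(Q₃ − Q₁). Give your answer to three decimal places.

numerator: Q₃ + Q₁ − 2Q₂ = 31.6 + 21.3 − 2×27.3 = -1.7000
denominator: Q₃ − Q₁ = 31.6 − 21.3 = 10.3000
Bowley skewness = -1.7000 / 10.3000 ≈ -0.165

-0.165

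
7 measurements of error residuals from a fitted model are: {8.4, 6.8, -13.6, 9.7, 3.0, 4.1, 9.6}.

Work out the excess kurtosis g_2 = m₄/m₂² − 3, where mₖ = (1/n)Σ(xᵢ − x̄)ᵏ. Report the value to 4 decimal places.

x̄ = 4.0000
Σ(xᵢ − x̄)² = 401.8200 ⇒ m₂ = 57.40286
Σ(xᵢ − x̄)⁴ = 98427.5826 ⇒ m₄ = 14061.08323
m₂² = 3295.08801
g_2 = m₄/m₂² − 3 = 4.26729 − 3 ≈ 1.2673

1.2673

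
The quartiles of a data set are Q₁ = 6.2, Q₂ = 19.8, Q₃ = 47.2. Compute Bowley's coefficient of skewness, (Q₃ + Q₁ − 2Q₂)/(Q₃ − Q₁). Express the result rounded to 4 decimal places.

numerator: Q₃ + Q₁ − 2Q₂ = 47.2 + 6.2 − 2×19.8 = 13.8000
denominator: Q₃ − Q₁ = 47.2 − 6.2 = 41.0000
Bowley skewness = 13.8000 / 41.0000 ≈ 0.3366

0.3366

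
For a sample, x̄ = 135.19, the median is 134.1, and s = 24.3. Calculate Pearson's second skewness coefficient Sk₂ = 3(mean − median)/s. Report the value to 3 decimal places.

Sk₂ = 3(135.19 − 134.1) / 24.3 = 3 × 1.0900 / 24.3
    = 3.2700 / 24.3 ≈ 0.135

0.135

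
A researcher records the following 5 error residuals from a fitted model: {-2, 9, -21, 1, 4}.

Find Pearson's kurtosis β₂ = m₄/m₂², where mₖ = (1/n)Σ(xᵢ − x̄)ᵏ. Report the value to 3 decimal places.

2.715

x̄ = -1.8000
Σ(xᵢ − x̄)² = 526.8000 ⇒ m₂ = 105.36000
Σ(xᵢ − x̄)⁴ = 150693.4560 ⇒ m₄ = 30138.69120
m₂² = 11100.72960
β₂ = m₄/m₂² = 30138.69120 / 11100.72960 ≈ 2.715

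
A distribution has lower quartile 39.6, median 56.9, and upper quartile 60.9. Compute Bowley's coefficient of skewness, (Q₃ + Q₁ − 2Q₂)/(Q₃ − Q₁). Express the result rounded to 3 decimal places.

numerator: Q₃ + Q₁ − 2Q₂ = 60.9 + 39.6 − 2×56.9 = -13.3000
denominator: Q₃ − Q₁ = 60.9 − 39.6 = 21.3000
Bowley skewness = -13.3000 / 21.3000 ≈ -0.624

-0.624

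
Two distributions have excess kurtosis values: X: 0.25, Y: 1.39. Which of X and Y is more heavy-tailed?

Y

Higher excess kurtosis ⇒ heavier tails relative to the normal distribution.
0.25 vs 1.39: the larger is 1.39, so Y has heavier tails.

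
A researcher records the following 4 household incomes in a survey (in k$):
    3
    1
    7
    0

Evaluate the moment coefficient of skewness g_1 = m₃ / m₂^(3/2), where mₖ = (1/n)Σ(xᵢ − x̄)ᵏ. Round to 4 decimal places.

x̄ = (3 + 1 + 7 + 0) / 4 = 2.7500
deviations (xᵢ − x̄): 0.2500, -1.7500, 4.2500, -2.7500
Σ(xᵢ − x̄)² = 28.7500 ⇒ m₂ = 28.7500/4 = 7.18750
Σ(xᵢ − x̄)³ = 50.6250 ⇒ m₃ = 50.6250/4 = 12.65625
m₂^(3/2) = 7.18750^(1.5) = 19.26934
g_1 = m₃ / m₂^(3/2) = 12.65625 / 19.26934 ≈ 0.6568

0.6568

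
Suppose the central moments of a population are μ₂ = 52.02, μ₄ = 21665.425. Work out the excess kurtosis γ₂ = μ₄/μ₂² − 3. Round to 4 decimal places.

μ₂² = 52.02² = 2706.08040
μ₄/μ₂² = 21665.425 / 2706.08040 = 8.00620
γ₂ = 8.00620 − 3 ≈ 5.0062

5.0062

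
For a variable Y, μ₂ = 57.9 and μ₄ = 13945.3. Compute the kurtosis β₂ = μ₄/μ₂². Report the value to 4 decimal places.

4.1598

μ₂² = 57.9² = 3352.41000
μ₄/μ₂² = 13945.3 / 3352.41000 = 4.15978
β₂ ≈ 4.1598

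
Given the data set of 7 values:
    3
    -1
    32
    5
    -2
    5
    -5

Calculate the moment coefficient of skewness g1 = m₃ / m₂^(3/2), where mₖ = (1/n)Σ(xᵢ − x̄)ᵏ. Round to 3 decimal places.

1.650

x̄ = (3 - 1 + 32 + 5 - 2 + 5 - 5) / 7 = 5.2857
deviations (xᵢ − x̄): -2.2857, -6.2857, 26.7143, -0.2857, -7.2857, -0.2857, -10.2857
Σ(xᵢ − x̄)² = 917.4286 ⇒ m₂ = 917.4286/7 = 131.06122
Σ(xᵢ − x̄)³ = 17329.4694 ⇒ m₃ = 17329.4694/7 = 2475.63848
m₂^(3/2) = 131.06122^(1.5) = 1500.41477
g1 = m₃ / m₂^(3/2) = 2475.63848 / 1500.41477 ≈ 1.650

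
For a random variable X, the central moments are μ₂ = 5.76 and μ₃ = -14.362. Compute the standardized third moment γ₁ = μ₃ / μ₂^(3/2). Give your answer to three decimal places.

-1.039

σ = √μ₂ = √5.76 = 2.40000
σ³ = μ₂^(3/2) = 13.82400
γ₁ = μ₃/σ³ = -14.362 / 13.82400 ≈ -1.039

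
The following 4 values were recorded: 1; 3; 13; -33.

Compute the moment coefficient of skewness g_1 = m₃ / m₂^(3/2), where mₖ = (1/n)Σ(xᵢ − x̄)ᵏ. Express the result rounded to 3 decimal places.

x̄ = (1 + 3 + 13 - 33) / 4 = -4.0000
deviations (xᵢ − x̄): 5.0000, 7.0000, 17.0000, -29.0000
Σ(xᵢ − x̄)² = 1204.0000 ⇒ m₂ = 1204.0000/4 = 301.00000
Σ(xᵢ − x̄)³ = -19008.0000 ⇒ m₃ = -19008.0000/4 = -4752.00000
m₂^(3/2) = 301.00000^(1.5) = 5222.15482
g_1 = m₃ / m₂^(3/2) = -4752.00000 / 5222.15482 ≈ -0.910

-0.910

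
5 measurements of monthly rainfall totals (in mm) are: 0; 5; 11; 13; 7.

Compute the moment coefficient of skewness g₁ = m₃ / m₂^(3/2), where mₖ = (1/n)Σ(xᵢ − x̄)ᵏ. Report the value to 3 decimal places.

x̄ = (0 + 5 + 11 + 13 + 7) / 5 = 7.2000
deviations (xᵢ − x̄): -7.2000, -2.2000, 3.8000, 5.8000, -0.2000
Σ(xᵢ − x̄)² = 104.8000 ⇒ m₂ = 104.8000/5 = 20.96000
Σ(xᵢ − x̄)³ = -133.9200 ⇒ m₃ = -133.9200/5 = -26.78400
m₂^(3/2) = 20.96000^(1.5) = 95.95927
g₁ = m₃ / m₂^(3/2) = -26.78400 / 95.95927 ≈ -0.279

-0.279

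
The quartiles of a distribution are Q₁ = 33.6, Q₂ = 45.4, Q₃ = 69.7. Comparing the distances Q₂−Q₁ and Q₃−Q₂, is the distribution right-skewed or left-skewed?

right-skewed

Q₂ − Q₁ = 11.8;  Q₃ − Q₂ = 24.3
Q₃ − Q₂ > Q₂ − Q₁ ⇒ the upper half is more spread out ⇒ right-skewed.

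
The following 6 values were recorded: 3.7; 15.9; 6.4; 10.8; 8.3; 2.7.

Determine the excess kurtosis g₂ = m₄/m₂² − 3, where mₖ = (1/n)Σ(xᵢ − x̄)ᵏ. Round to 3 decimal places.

-0.843

x̄ = 7.9667
Σ(xᵢ − x̄)² = 119.4733 ⇒ m₂ = 19.91222
Σ(xᵢ − x̄)⁴ = 5132.4318 ⇒ m₄ = 855.40531
m₂² = 396.49659
g₂ = m₄/m₂² − 3 = 2.15741 − 3 ≈ -0.843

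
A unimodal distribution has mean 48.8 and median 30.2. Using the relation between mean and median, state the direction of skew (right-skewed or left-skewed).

mean − median = 48.8 − 30.2 = 18.6
mean > median ⇒ the longer tail is on the right ⇒ right-skewed (positively skewed).

right-skewed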